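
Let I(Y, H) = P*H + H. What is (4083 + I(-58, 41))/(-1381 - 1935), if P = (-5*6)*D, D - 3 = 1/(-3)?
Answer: -211/829 ≈ -0.25452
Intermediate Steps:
D = 8/3 (D = 3 + 1/(-3) = 3 - ⅓ = 8/3 ≈ 2.6667)
P = -80 (P = -5*6*(8/3) = -30*8/3 = -80)
I(Y, H) = -79*H (I(Y, H) = -80*H + H = -79*H)
(4083 + I(-58, 41))/(-1381 - 1935) = (4083 - 79*41)/(-1381 - 1935) = (4083 - 3239)/(-3316) = 844*(-1/3316) = -211/829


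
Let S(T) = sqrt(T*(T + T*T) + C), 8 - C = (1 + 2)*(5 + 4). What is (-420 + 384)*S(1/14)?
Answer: -9*I*sqrt(729694)/49 ≈ -156.9*I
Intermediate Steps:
C = -19 (C = 8 - (1 + 2)*(5 + 4) = 8 - 3*9 = 8 - 1*27 = 8 - 27 = -19)
S(T) = sqrt(-19 + T*(T + T**2)) (S(T) = sqrt(T*(T + T*T) - 19) = sqrt(T*(T + T**2) - 19) = sqrt(-19 + T*(T + T**2)))
(-420 + 384)*S(1/14) = (-420 + 384)*sqrt(-19 + (1/14)**2 + (1/14)**3) = -36*sqrt(-19 + (1/14)**2 + (1/14)**3) = -36*sqrt(-19 + 1/196 + 1/2744) = -9*I*sqrt(729694)/49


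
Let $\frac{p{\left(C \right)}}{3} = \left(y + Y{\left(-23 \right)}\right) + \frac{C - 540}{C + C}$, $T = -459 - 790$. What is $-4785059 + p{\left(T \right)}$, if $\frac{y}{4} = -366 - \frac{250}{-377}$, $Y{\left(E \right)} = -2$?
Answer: $- \frac{4510442454563}{941746} \approx -4.7894 \cdot 10^{6}$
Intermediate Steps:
$y = - \frac{550928}{377}$ ($y = 4 \left(-366 - \frac{250}{-377}\right) = 4 \left(-366 - 250 \left(- \frac{1}{377}\right)\right) = 4 \left(-366 - - \frac{250}{377}\right) = 4 \left(-366 + \frac{250}{377}\right) = 4 \left(- \frac{137732}{377}\right) = - \frac{550928}{377} \approx -1461.3$)
$T = -1249$ ($T = -459 - 790 = -1249$)
$p{\left(C \right)} = - \frac{1655046}{377} + \frac{3 \left(-540 + C\right)}{2 C}$ ($p{\left(C \right)} = 3 \left(\left(- \frac{550928}{377} - 2\right) + \frac{C - 540}{C + C}\right) = 3 \left(- \frac{551682}{377} + \frac{-540 + C}{2 C}\right) = - \frac{1655046}{377} + \frac{3 \left(-540 + C\right)}{2 C}$)
$-4785059 + p{\left(T \right)} = -4785059 - \left(\frac{3308961}{754} + \frac{810}{-1249}\right) = -4785059 - \frac{4132281549}{941746} = - \frac{4510442454563}{941746}$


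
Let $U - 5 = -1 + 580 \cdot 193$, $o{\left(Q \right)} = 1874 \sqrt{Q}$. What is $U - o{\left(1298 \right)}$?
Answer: $111944 - 1874 \sqrt{1298} \approx 44428.0$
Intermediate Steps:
$U = 111944$ ($U = 5 + \left(-1 + 580 \cdot 193\right) = 5 + \left(-1 + 111940\right) = 5 + 111939 = 111944$)
$U - o{\left(1298 \right)} = 111944 - 1874 \sqrt{1298}$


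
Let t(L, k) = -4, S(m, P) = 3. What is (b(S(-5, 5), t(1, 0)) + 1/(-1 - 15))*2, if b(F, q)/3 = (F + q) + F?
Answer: 95/8 ≈ 11.875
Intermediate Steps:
b(F, q) = 3*q + 6*F (b(F, q) = 3*((F + q) + F) = 3*(q + 2*F) = 3*q + 6*F)
(b(S(-5, 5), t(1, 0)) + 1/(-1 - 15))*2 = ((3*(-4) + 6*3) + 1/(-1 - 15))*2 = ((-12 + 18) + 1/(-16))*2 = (6 - 1/16)*2 = (95/16)*2 = 95/8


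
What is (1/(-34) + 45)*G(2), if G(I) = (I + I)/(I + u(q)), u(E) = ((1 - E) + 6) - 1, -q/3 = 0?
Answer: 1529/68 ≈ 22.485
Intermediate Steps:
q = 0 (q = -3*0 = 0)
u(E) = 6 - E (u(E) = (7 - E) - 1 = 6 - E)
G(I) = 2*I/(6 + I) (G(I) = (I + I)/(I + (6 - 1*0)) = (2*I)/(I + (6 + 0)) = (2*I)/(I + 6) = (2*I)/(6 + I) = 2*I/(6 + I))
(1/(-34) + 45)*G(2) = (1/(-34) + 45)*(2*2/(6 + 2)) = (-1/34 + 45)*(2*2/8) = 1529*(2*2*(⅛))/34 = (1529/34)*(½) = 1529/68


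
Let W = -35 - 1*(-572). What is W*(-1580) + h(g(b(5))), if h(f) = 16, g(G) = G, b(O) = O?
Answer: -848444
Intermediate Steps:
W = 537 (W = -35 + 572 = 537)
W*(-1580) + h(g(b(5))) = 537*(-1580) + 16 = -848460 + 16 = -848444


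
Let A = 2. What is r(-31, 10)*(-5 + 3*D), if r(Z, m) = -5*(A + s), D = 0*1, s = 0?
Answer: 50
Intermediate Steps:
D = 0
r(Z, m) = -10 (r(Z, m) = -5*(2 + 0) = -5*2 = -10)
r(-31, 10)*(-5 + 3*D) = -10*(-5 + 3*0) = -10*(-5 + 0) = -10*(-5) = 50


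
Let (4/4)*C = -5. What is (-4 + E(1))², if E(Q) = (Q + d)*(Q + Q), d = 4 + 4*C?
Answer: 1156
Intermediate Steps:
C = -5
d = -16 (d = 4 + 4*(-5) = 4 - 20 = -16)
E(Q) = 2*Q*(-16 + Q) (E(Q) = (Q - 16)*(Q + Q) = (-16 + Q)*(2*Q) = 2*Q*(-16 + Q))
(-4 + E(1))² = (-4 + 2*1*(-16 + 1))² = (-4 + 2*1*(-15))² = (-4 - 30)² = (-34)² = 1156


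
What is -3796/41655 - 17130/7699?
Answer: -742775554/320701845 ≈ -2.3161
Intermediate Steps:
-3796/41655 - 17130/7699 = -742775554/320701845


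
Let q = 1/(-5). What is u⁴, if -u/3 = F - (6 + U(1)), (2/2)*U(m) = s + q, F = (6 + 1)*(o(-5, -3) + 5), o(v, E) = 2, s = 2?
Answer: 145865941776/625 ≈ 2.3339e+8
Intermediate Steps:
q = -⅕ ≈ -0.20000
F = 49 (F = (6 + 1)*(2 + 5) = 7*7 = 49)
U(m) = 9/5 (U(m) = 2 - ⅕ = 9/5)
u = -618/5 (u = -3*(49 - (6 + 9/5)) = -3*(49 - 1*39/5) = -3*(49 - 39/5) = -3*206/5 = -618/5 ≈ -123.60)
u⁴ = (-618/5)⁴ = 145865941776/625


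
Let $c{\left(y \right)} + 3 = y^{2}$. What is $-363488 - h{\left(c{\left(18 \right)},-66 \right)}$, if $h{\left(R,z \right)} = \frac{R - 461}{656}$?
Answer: $- \frac{59611997}{164} \approx -3.6349 \cdot 10^{5}$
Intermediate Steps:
$c{\left(y \right)} = -3 + y^{2}$
$h{\left(R,z \right)} = - \frac{461}{656} + \frac{R}{656}$ ($h{\left(R,z \right)} = \left(R - 461\right) \frac{1}{656} = \left(-461 + R\right) \frac{1}{656} = - \frac{461}{656} + \frac{R}{656}$)
$-363488 - h{\left(c{\left(18 \right)},-66 \right)} = -363488 - \left(- \frac{461}{656} + \frac{-3 + 18^{2}}{656}\right) = -363488 - \left(- \frac{461}{656} + \frac{-3 + 324}{656}\right) = -363488 - \left(- \frac{461}{656} + \frac{1}{656} \cdot 321\right) = -363488 - \left(- \frac{461}{656} + \frac{321}{656}\right) = -363488 - - \frac{35}{164} = -363488 + \frac{35}{164} = - \frac{59611997}{164}$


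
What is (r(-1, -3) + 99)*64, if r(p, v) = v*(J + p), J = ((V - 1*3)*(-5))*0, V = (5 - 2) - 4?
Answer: 6528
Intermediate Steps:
V = -1 (V = 3 - 4 = -1)
J = 0 (J = ((-1 - 1*3)*(-5))*0 = ((-1 - 3)*(-5))*0 = -4*(-5)*0 = 20*0 = 0)
r(p, v) = p*v (r(p, v) = v*(0 + p) = v*p = p*v)
(r(-1, -3) + 99)*64 = (-1*(-3) + 99)*64 = (3 + 99)*64 = 102*64 = 6528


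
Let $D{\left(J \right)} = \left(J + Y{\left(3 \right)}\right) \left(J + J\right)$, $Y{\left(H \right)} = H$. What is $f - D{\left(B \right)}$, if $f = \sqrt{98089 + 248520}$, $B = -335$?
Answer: $-222440 + \sqrt{346609} \approx -2.2185 \cdot 10^{5}$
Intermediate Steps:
$D{\left(J \right)} = 2 J \left(3 + J\right)$ ($D{\left(J \right)} = \left(J + 3\right) \left(J + J\right) = \left(3 + J\right) 2 J = 2 J \left(3 + J\right)$)
$f = \sqrt{346609} \approx 588.74$
$f - D{\left(B \right)} = \sqrt{346609} - 2 \left(-335\right) \left(3 - 335\right) = \sqrt{346609} - 2 \left(-335\right) \left(-332\right) = \sqrt{346609} - 222440 = -222440 + \sqrt{346609}$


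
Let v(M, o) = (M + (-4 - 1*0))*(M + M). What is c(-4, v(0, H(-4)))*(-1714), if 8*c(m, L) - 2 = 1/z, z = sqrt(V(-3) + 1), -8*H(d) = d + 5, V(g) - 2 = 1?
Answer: -4285/8 ≈ -535.63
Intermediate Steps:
V(g) = 3 (V(g) = 2 + 1 = 3)
H(d) = -5/8 - d/8 (H(d) = -(d + 5)/8 = -(5 + d)/8 = -5/8 - d/8)
v(M, o) = 2*M*(-4 + M) (v(M, o) = (M + (-4 + 0))*(2*M) = (M - 4)*(2*M) = (-4 + M)*(2*M) = 2*M*(-4 + M))
z = 2 (z = sqrt(3 + 1) = sqrt(4) = 2)
c(m, L) = 5/16 (c(m, L) = 1/4 + (1/8)/2 = 1/4 + (1/8)*(1/2) = 1/4 + 1/16 = 5/16)
c(-4, v(0, H(-4)))*(-1714) = (5/16)*(-1714) = -4285/8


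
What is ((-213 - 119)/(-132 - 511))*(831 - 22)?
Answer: 268588/643 ≈ 417.71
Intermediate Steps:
((-213 - 119)/(-132 - 511))*(831 - 22) = -332/(-643)*809 = -332*(-1/643)*809 = (332/643)*809 = 268588/643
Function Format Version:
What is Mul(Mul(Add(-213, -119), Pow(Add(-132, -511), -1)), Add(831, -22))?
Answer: Rational(268588, 643) ≈ 417.71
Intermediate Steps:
Mul(Mul(Add(-213, -119), Pow(Add(-132, -511), -1)), Add(831, -22)) = Mul(Mul(-332, Pow(-643, -1)), 809) = Mul(Mul(-332, Rational(-1, 643)), 809) = Mul(Rational(332, 643), 809) = Rational(268588, 643)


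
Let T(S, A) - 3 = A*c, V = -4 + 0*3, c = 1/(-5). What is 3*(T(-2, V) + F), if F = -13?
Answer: -138/5 ≈ -27.600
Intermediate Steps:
c = -⅕ (c = 1*(-⅕) = -⅕ ≈ -0.20000)
V = -4 (V = -4 + 0 = -4)
T(S, A) = 3 - A/5 (T(S, A) = 3 + A*(-⅕) = 3 - A/5)
3*(T(-2, V) + F) = 3*((3 - ⅕*(-4)) - 13) = 3*((3 + ⅘) - 13) = 3*(19/5 - 13) = 3*(-46/5) = -138/5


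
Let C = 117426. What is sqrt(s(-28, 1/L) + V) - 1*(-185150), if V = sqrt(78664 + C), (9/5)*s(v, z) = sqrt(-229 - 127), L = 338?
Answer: 185150 + sqrt(9*sqrt(196090) + 10*I*sqrt(89))/3 ≈ 1.8517e+5 + 0.24905*I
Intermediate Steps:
s(v, z) = 10*I*sqrt(89)/9 (s(v, z) = 5*sqrt(-229 - 127)/9 = 5*sqrt(-356)/9 = 5*(2*I*sqrt(89))/9 = 10*I*sqrt(89)/9)
V = sqrt(196090) (V = sqrt(78664 + 117426) = sqrt(196090) ≈ 442.82)
sqrt(s(-28, 1/L) + V) - 1*(-185150) = sqrt(10*I*sqrt(89)/9 + sqrt(196090)) - 1*(-185150) = sqrt(sqrt(196090) + 10*I*sqrt(89)/9) + 185150 = 185150 + sqrt(sqrt(196090) + 10*I*sqrt(89)/9)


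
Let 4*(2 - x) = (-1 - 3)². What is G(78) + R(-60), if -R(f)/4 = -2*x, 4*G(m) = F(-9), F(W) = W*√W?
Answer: -16 - 27*I/4 ≈ -16.0 - 6.75*I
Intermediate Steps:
F(W) = W^(3/2)
G(m) = -27*I/4 (G(m) = (-9)^(3/2)/4 = (-27*I)/4 = -27*I/4)
x = -2 (x = 2 - (-1 - 3)²/4 = 2 - ¼*(-4)² = 2 - ¼*16 = 2 - 4 = -2)
R(f) = -16 (R(f) = -(-8)*(-2) = -4*4 = -16)
G(78) + R(-60) = -27*I/4 - 16 = -16 - 27*I/4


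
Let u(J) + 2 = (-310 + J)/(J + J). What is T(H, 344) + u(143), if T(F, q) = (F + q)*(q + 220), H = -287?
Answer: 9193589/286 ≈ 32145.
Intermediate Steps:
T(F, q) = (220 + q)*(F + q) (T(F, q) = (F + q)*(220 + q) = (220 + q)*(F + q))
u(J) = -2 + (-310 + J)/(2*J) (u(J) = -2 + (-310 + J)/(J + J) = -2 + (-310 + J)/((2*J)) = -2 + (-310 + J)*(1/(2*J)) = -2 + (-310 + J)/(2*J))
T(H, 344) + u(143) = (344² + 220*(-287) + 220*344 - 287*344) + (-3/2 - 155/143) = (118336 - 63140 + 75680 - 98728) + (-3/2 - 155*1/143) = 32148 + (-3/2 - 155/143) = 32148 - 739/286 = 9193589/286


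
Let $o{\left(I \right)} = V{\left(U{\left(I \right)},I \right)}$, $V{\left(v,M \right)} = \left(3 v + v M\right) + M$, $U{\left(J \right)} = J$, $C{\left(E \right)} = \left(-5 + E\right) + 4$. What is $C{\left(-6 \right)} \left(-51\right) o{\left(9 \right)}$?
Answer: $41769$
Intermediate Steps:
$C{\left(E \right)} = -1 + E$
$V{\left(v,M \right)} = M + 3 v + M v$ ($V{\left(v,M \right)} = \left(3 v + M v\right) + M = M + 3 v + M v$)
$o{\left(I \right)} = I^{2} + 4 I$ ($o{\left(I \right)} = I + 3 I + I I = I + 3 I + I^{2} = I^{2} + 4 I$)
$C{\left(-6 \right)} \left(-51\right) o{\left(9 \right)} = \left(-1 - 6\right) \left(-51\right) 9 \left(4 + 9\right) = \left(-7\right) \left(-51\right) 9 \cdot 13 = 357 \cdot 117 = 41769$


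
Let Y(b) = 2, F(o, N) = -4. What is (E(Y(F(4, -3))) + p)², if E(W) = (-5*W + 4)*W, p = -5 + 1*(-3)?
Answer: 400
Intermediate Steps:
p = -8 (p = -5 - 3 = -8)
E(W) = W*(4 - 5*W) (E(W) = (4 - 5*W)*W = W*(4 - 5*W))
(E(Y(F(4, -3))) + p)² = (2*(4 - 5*2) - 8)² = (2*(4 - 10) - 8)² = (2*(-6) - 8)² = (-12 - 8)² = (-20)² = 400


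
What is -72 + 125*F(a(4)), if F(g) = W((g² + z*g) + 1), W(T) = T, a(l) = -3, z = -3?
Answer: 2303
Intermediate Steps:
F(g) = 1 + g² - 3*g (F(g) = (g² - 3*g) + 1 = 1 + g² - 3*g)
-72 + 125*F(a(4)) = -72 + 125*(1 + (-3)² - 3*(-3)) = -72 + 125*(1 + 9 + 9) = -72 + 125*19 = -72 + 2375 = 2303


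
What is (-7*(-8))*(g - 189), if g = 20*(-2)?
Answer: -12824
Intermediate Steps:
g = -40
(-7*(-8))*(g - 189) = (-7*(-8))*(-40 - 189) = 56*(-229) = -12824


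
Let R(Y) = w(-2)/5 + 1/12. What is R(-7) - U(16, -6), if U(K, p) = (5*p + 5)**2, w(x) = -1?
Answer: -37507/60 ≈ -625.12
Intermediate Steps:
U(K, p) = (5 + 5*p)**2
R(Y) = -7/60 (R(Y) = -1/5 + 1/12 = -7/60)
R(-7) - U(16, -6) = -7/60 - 25*(1 - 6)**2 = -7/60 - 25*(-5)**2 = -7/60 - 25*25 = -7/60 - 1*625 = -7/60 - 625 = -37507/60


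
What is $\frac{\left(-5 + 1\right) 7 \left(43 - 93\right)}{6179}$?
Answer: $\frac{1400}{6179} \approx 0.22657$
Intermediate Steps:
$\frac{\left(-5 + 1\right) 7 \left(43 - 93\right)}{6179} = \left(-4\right) 7 \left(-50\right) \frac{1}{6179} = \left(-28\right) \left(-50\right) \frac{1}{6179} = 1400 \cdot \frac{1}{6179} = \frac{1400}{6179}$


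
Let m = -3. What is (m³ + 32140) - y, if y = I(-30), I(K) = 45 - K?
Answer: 32038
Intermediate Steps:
y = 75 (y = 45 - 1*(-30) = 45 + 30 = 75)
(m³ + 32140) - y = ((-3)³ + 32140) - 1*75 = (-27 + 32140) - 75 = 32113 - 75 = 32038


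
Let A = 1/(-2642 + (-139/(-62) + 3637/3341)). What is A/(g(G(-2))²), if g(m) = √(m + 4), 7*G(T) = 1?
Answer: -207142/2264399837 ≈ -9.1478e-5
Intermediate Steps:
G(T) = ⅐ (G(T) = (⅐)*1 = ⅐)
g(m) = √(4 + m)
A = -207142/546579271 (A = 1/(-2642 + (-139*(-1/62) + 3637*(1/3341))) = 1/(-2642 + (139/62 + 3637/3341)) = 1/(-2642 + 689893/207142) = 1/(-546579271/207142) = -207142/546579271 ≈ -0.00037898)
A/(g(G(-2))²) = -207142/(546579271*(4 + ⅐)) = -207142/(546579271*((√(29/7))²)) = -207142/(546579271*((√203/7)²)) = -207142/(546579271*29/7) = -207142/546579271*7/29 = -207142/2264399837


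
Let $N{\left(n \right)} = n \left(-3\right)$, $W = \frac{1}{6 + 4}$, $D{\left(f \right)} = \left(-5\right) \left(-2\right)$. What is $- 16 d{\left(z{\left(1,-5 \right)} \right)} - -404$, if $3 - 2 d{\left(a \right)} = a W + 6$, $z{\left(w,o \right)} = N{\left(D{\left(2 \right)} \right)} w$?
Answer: $404$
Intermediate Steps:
$D{\left(f \right)} = 10$
$W = \frac{1}{10} \approx 0.1$
$N{\left(n \right)} = - 3 n$
$z{\left(w,o \right)} = - 30 w$ ($z{\left(w,o \right)} = \left(-3\right) 10 w = - 30 w$)
$d{\left(a \right)} = - \frac{3}{2} - \frac{a}{20}$ ($d{\left(a \right)} = \frac{3}{2} - \frac{a \frac{1}{10} + 6}{2} = \frac{3}{2} - \frac{\frac{a}{10} + 6}{2} = \frac{3}{2} - \frac{6 + \frac{a}{10}}{2} = \frac{3}{2} - \left(3 + \frac{a}{20}\right) = - \frac{3}{2} - \frac{a}{20}$)
$- 16 d{\left(z{\left(1,-5 \right)} \right)} - -404 = - 16 \left(- \frac{3}{2} - \frac{\left(-30\right) 1}{20}\right) - -404 = - 16 \left(- \frac{3}{2} - - \frac{3}{2}\right) + 404 = - 16 \left(- \frac{3}{2} + \frac{3}{2}\right) + 404 = \left(-16\right) 0 + 404 = 0 + 404 = 404$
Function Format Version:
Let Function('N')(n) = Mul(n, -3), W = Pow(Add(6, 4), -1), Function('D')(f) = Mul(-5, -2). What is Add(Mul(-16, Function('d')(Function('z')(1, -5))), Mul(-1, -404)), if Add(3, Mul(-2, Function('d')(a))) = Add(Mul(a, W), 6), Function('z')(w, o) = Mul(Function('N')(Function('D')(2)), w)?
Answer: 404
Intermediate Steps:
Function('D')(f) = 10
W = Rational(1, 10) (W = Pow(10, -1) = Rational(1, 10) ≈ 0.10000)
Function('N')(n) = Mul(-3, n)
Function('z')(w, o) = Mul(-30, w) (Function('z')(w, o) = Mul(Mul(-3, 10), w) = Mul(-30, w))
Function('d')(a) = Add(Rational(-3, 2), Mul(Rational(-1, 20), a)) (Function('d')(a) = Add(Rational(3, 2), Mul(Rational(-1, 2), Add(Mul(a, Rational(1, 10)), 6))) = Add(Rational(3, 2), Mul(Rational(-1, 2), Add(Mul(Rational(1, 10), a), 6))) = Add(Rational(3, 2), Mul(Rational(-1, 2), Add(6, Mul(Rational(1, 10), a)))) = Add(Rational(3, 2), Add(-3, Mul(Rational(-1, 20), a))) = Add(Rational(-3, 2), Mul(Rational(-1, 20), a)))
Add(Mul(-16, Function('d')(Function('z')(1, -5))), Mul(-1, -404)) = Add(Mul(-16, Add(Rational(-3, 2), Mul(Rational(-1, 20), Mul(-30, 1)))), Mul(-1, -404)) = Add(Mul(-16, Add(Rational(-3, 2), Mul(Rational(-1, 20), -30))), 404) = Add(Mul(-16, Add(Rational(-3, 2), Rational(3, 2))), 404) = Add(Mul(-16, 0), 404) = Add(0, 404) = 404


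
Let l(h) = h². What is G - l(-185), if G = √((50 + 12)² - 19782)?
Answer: -34225 + I*√15938 ≈ -34225.0 + 126.25*I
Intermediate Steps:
G = I*√15938 (G = √(62² - 19782) = √(3844 - 19782) = √(-15938) = I*√15938 ≈ 126.25*I)
G - l(-185) = I*√15938 - 1*(-185)² = I*√15938 - 1*34225 = I*√15938 - 34225 = -34225 + I*√15938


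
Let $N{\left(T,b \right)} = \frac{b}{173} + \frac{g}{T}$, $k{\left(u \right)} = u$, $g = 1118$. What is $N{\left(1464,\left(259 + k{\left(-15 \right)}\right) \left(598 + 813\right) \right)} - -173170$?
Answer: $\frac{22181668715}{126636} \approx 1.7516 \cdot 10^{5}$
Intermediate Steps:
$N{\left(T,b \right)} = \frac{1118}{T} + \frac{b}{173}$ ($N{\left(T,b \right)} = \frac{b}{173} + \frac{1118}{T} = \frac{1118}{T} + \frac{b}{173}$)
$N{\left(1464,\left(259 + k{\left(-15 \right)}\right) \left(598 + 813\right) \right)} - -173170 = \left(\frac{1118}{1464} + \frac{\left(259 - 15\right) \left(598 + 813\right)}{173}\right) - -173170 = \left(1118 \cdot \frac{1}{1464} + \frac{244 \cdot 1411}{173}\right) + 173170 = \left(\frac{559}{732} + \frac{1}{173} \cdot 344284\right) + 173170 = \left(\frac{559}{732} + \frac{344284}{173}\right) + 173170 = \frac{252112595}{126636} + 173170 = \frac{22181668715}{126636}$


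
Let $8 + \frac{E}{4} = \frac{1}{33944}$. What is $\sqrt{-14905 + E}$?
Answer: $\frac{i \sqrt{1075646163166}}{8486} \approx 122.22 i$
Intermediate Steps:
$E = - \frac{271551}{8486}$ ($E = -32 + \frac{4}{33944} = -32 + 4 \cdot \frac{1}{33944} = -32 + \frac{1}{8486} = - \frac{271551}{8486} \approx -32.0$)
$\sqrt{-14905 + E} = \sqrt{-14905 - \frac{271551}{8486}} = \sqrt{- \frac{126755381}{8486}} = \frac{i \sqrt{1075646163166}}{8486}$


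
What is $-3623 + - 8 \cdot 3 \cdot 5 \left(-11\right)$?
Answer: $-2303$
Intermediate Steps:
$-3623 + - 8 \cdot 3 \cdot 5 \left(-11\right) = -3623 + \left(-8\right) 15 \left(-11\right) = -3623 - -1320 = -3623 + 1320 = -2303$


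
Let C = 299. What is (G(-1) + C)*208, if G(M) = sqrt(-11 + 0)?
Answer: 62192 + 208*I*sqrt(11) ≈ 62192.0 + 689.86*I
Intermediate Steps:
G(M) = I*sqrt(11) (G(M) = sqrt(-11) = I*sqrt(11))
(G(-1) + C)*208 = (I*sqrt(11) + 299)*208 = (299 + I*sqrt(11))*208 = 62192 + 208*I*sqrt(11)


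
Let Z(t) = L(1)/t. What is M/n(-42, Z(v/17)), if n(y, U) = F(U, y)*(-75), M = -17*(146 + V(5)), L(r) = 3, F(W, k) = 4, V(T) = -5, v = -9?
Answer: 799/100 ≈ 7.9900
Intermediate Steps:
M = -2397 (M = -17*(146 - 5) = -17*141 = -2397)
Z(t) = 3/t
n(y, U) = -300 (n(y, U) = 4*(-75) = -300)
M/n(-42, Z(v/17)) = -2397/(-300) = -2397*(-1/300) = 799/100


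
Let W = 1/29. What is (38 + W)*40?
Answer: 44120/29 ≈ 1521.4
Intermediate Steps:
W = 1/29 ≈ 0.034483
(38 + W)*40 = (38 + 1/29)*40 = (1103/29)*40 = 44120/29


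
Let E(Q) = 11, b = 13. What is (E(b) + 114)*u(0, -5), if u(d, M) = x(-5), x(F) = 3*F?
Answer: -1875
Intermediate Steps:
u(d, M) = -15 (u(d, M) = 3*(-5) = -15)
(E(b) + 114)*u(0, -5) = (11 + 114)*(-15) = 125*(-15) = -1875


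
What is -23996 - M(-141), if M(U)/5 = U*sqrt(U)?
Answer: -23996 + 705*I*sqrt(141) ≈ -23996.0 + 8371.4*I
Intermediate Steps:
M(U) = 5*U**(3/2) (M(U) = 5*(U*sqrt(U)) = 5*U**(3/2))
-23996 - M(-141) = -23996 - 5*(-141)**(3/2) = -23996 - 5*(-141*I*sqrt(141)) = -23996 - (-705)*I*sqrt(141) = -23996 + 705*I*sqrt(141)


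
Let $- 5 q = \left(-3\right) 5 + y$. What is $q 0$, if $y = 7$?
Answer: $0$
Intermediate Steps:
$q = \frac{8}{5}$ ($q = - \frac{\left(-3\right) 5 + 7}{5} = - \frac{-15 + 7}{5} = \left(- \frac{1}{5}\right) \left(-8\right) = \frac{8}{5} \approx 1.6$)
$q 0 = \frac{8}{5} \cdot 0 = 0$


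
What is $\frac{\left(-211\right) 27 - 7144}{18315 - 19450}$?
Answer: $\frac{12841}{1135} \approx 11.314$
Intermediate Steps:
$\frac{\left(-211\right) 27 - 7144}{18315 - 19450} = \frac{-5697 - 7144}{-1135} = \left(-12841\right) \left(- \frac{1}{1135}\right) = \frac{12841}{1135}$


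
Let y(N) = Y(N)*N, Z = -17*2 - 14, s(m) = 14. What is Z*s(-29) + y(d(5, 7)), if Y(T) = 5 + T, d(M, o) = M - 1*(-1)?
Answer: -606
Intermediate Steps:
d(M, o) = 1 + M (d(M, o) = M + 1 = 1 + M)
Z = -48 (Z = -34 - 14 = -48)
y(N) = N*(5 + N) (y(N) = (5 + N)*N = N*(5 + N))
Z*s(-29) + y(d(5, 7)) = -48*14 + (1 + 5)*(5 + (1 + 5)) = -672 + 6*(5 + 6) = -672 + 6*11 = -672 + 66 = -606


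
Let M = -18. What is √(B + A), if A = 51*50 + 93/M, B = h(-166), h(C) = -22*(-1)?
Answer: √92406/6 ≈ 50.664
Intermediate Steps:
h(C) = 22
B = 22
A = 15269/6 (A = 51*50 + 93/(-18) = 2550 + 93*(-1/18) = 2550 - 31/6 = 15269/6 ≈ 2544.8)
√(B + A) = √(22 + 15269/6) = √(15401/6) = √92406/6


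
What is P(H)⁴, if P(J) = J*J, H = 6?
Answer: 1679616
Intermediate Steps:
P(J) = J²
P(H)⁴ = (6²)⁴ = 36⁴ = 1679616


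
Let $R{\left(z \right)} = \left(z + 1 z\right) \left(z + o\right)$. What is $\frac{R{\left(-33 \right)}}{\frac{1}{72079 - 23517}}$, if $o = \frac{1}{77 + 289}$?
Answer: $\frac{6451316014}{61} \approx 1.0576 \cdot 10^{8}$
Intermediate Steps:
$o = \frac{1}{366} \approx 0.0027322$
$R{\left(z \right)} = 2 z \left(\frac{1}{366} + z\right)$ ($R{\left(z \right)} = \left(z + 1 z\right) \left(z + \frac{1}{366}\right) = \left(z + z\right) \left(\frac{1}{366} + z\right) = 2 z \left(\frac{1}{366} + z\right)$)
$\frac{R{\left(-33 \right)}}{\frac{1}{72079 - 23517}} = \frac{\frac{1}{183} \left(-33\right) \left(1 + 366 \left(-33\right)\right)}{\frac{1}{72079 - 23517}} = \frac{\frac{1}{183} \left(-33\right) \left(1 - 12078\right)}{\frac{1}{48562}} = \frac{1}{183} \left(-33\right) \left(-12077\right) \frac{1}{\frac{1}{48562}} = \frac{132847}{61} \cdot 48562 = \frac{6451316014}{61}$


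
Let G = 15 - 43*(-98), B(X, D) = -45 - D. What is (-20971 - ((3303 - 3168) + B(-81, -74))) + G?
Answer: -16906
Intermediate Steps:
G = 4229 (G = 15 + 4214 = 4229)
(-20971 - ((3303 - 3168) + B(-81, -74))) + G = (-20971 - ((3303 - 3168) + (-45 - 1*(-74)))) + 4229 = (-20971 - (135 + (-45 + 74))) + 4229 = (-20971 - (135 + 29)) + 4229 = (-20971 - 1*164) + 4229 = (-20971 - 164) + 4229 = -21135 + 4229 = -16906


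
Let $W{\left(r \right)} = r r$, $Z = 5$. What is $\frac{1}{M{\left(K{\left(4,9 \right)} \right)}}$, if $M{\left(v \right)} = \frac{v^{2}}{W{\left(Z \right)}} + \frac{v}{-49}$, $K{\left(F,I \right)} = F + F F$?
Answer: $\frac{49}{764} \approx 0.064136$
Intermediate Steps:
$W{\left(r \right)} = r^{2}$
$K{\left(F,I \right)} = F + F^{2}$
$M{\left(v \right)} = - \frac{v}{49} + \frac{v^{2}}{25}$ ($M{\left(v \right)} = \frac{v^{2}}{5^{2}} + \frac{v}{-49} = \frac{v^{2}}{25} + v \left(- \frac{1}{49}\right) = v^{2} \cdot \frac{1}{25} - \frac{v}{49} = \frac{v^{2}}{25} - \frac{v}{49} = - \frac{v}{49} + \frac{v^{2}}{25}$)
$\frac{1}{M{\left(K{\left(4,9 \right)} \right)}} = \frac{1}{\frac{1}{1225} \cdot 4 \left(1 + 4\right) \left(-25 + 49 \cdot 4 \left(1 + 4\right)\right)} = \frac{1}{\frac{1}{1225} \cdot 4 \cdot 5 \left(-25 + 49 \cdot 4 \cdot 5\right)} = \frac{1}{\frac{1}{1225} \cdot 20 \left(-25 + 49 \cdot 20\right)} = \frac{1}{\frac{1}{1225} \cdot 20 \left(-25 + 980\right)} = \frac{1}{\frac{1}{1225} \cdot 20 \cdot 955} = \frac{1}{\frac{764}{49}} = \frac{49}{764}$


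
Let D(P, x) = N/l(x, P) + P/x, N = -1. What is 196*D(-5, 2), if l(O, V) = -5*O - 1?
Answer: -5194/11 ≈ -472.18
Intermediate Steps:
l(O, V) = -1 - 5*O
D(P, x) = -1/(-1 - 5*x) + P/x
196*D(-5, 2) = 196*((2 - 5*(1 + 5*2))/(2*(1 + 5*2))) = 196*((2 - 5*(1 + 10))/(2*(1 + 10))) = 196*((½)*(2 - 5*11)/11) = 196*((½)*(1/11)*(2 - 55)) = 196*((½)*(1/11)*(-53)) = 196*(-53/22) = -5194/11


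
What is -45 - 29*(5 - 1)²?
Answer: -509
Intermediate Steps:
-45 - 29*(5 - 1)² = -45 - 29*4² = -45 - 29*16 = -45 - 464 = -509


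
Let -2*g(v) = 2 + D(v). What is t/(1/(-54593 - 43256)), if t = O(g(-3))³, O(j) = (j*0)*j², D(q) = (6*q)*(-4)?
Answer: 0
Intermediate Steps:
D(q) = -24*q
g(v) = -1 + 12*v (g(v) = -(2 - 24*v)/2 = -1 + 12*v)
O(j) = 0 (O(j) = 0*j² = 0)
t = 0 (t = 0³ = 0)
t/(1/(-54593 - 43256)) = 0/(1/(-54593 - 43256)) = 0/(1/(-97849)) = 0/(-1/97849) = 0*(-97849) = 0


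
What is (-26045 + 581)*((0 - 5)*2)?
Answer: 254640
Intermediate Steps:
(-26045 + 581)*((0 - 5)*2) = -(-127320)*2 = -25464*(-10) = 254640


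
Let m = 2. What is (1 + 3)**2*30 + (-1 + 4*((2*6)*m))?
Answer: 575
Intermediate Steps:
(1 + 3)**2*30 + (-1 + 4*((2*6)*m)) = (1 + 3)**2*30 + (-1 + 4*((2*6)*2)) = 4**2*30 + (-1 + 4*(12*2)) = 16*30 + (-1 + 4*24) = 480 + (-1 + 96) = 480 + 95 = 575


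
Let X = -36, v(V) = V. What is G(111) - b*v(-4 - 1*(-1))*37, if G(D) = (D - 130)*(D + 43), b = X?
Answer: -6922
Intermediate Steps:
b = -36
G(D) = (-130 + D)*(43 + D)
G(111) - b*v(-4 - 1*(-1))*37 = (-5590 + 111**2 - 87*111) - (-36*(-4 - 1*(-1)))*37 = (-5590 + 12321 - 9657) - (-36*(-4 + 1))*37 = -2926 - (-36*(-3))*37 = -2926 - 108*37 = -2926 - 1*3996 = -2926 - 3996 = -6922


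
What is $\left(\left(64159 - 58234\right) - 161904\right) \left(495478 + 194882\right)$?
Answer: $-107681662440$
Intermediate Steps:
$\left(\left(64159 - 58234\right) - 161904\right) \left(495478 + 194882\right) = \left(\left(64159 - 58234\right) - 161904\right) 690360 = \left(5925 - 161904\right) 690360 = \left(-155979\right) 690360 = -107681662440$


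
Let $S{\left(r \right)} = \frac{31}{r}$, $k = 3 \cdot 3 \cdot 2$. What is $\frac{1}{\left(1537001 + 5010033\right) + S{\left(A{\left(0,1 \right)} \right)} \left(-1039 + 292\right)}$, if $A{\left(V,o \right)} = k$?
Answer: $\frac{2}{13091495} \approx 1.5277 \cdot 10^{-7}$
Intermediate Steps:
$k = 18$ ($k = 3 \cdot 6 = 18$)
$A{\left(V,o \right)} = 18$
$\frac{1}{\left(1537001 + 5010033\right) + S{\left(A{\left(0,1 \right)} \right)} \left(-1039 + 292\right)} = \frac{1}{\left(1537001 + 5010033\right) + \frac{31}{18} \left(-1039 + 292\right)} = \frac{1}{6547034 + 31 \cdot \frac{1}{18} \left(-747\right)} = \frac{1}{6547034 + \frac{31}{18} \left(-747\right)} = \frac{1}{6547034 - \frac{2573}{2}} = \frac{1}{\frac{13091495}{2}} = \frac{2}{13091495}$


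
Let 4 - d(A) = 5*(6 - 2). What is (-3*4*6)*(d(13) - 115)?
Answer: 9432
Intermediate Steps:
d(A) = -16 (d(A) = 4 - 5*(6 - 2) = 4 - 5*4 = 4 - 1*20 = 4 - 20 = -16)
(-3*4*6)*(d(13) - 115) = (-3*4*6)*(-16 - 115) = -12*6*(-131) = -72*(-131) = 9432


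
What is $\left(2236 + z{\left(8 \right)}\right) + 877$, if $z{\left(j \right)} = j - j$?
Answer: $3113$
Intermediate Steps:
$z{\left(j \right)} = 0$
$\left(2236 + z{\left(8 \right)}\right) + 877 = \left(2236 + 0\right) + 877 = 2236 + 877 = 3113$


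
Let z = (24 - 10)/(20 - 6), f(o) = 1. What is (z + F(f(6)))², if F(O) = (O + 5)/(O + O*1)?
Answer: 16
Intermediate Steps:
F(O) = (5 + O)/(2*O) (F(O) = (5 + O)/(O + O) = (5 + O)/((2*O)) = (5 + O)*(1/(2*O)) = (5 + O)/(2*O))
z = 1 (z = 14/14 = 14*(1/14) = 1)
(z + F(f(6)))² = (1 + (½)*(5 + 1)/1)² = (1 + (½)*1*6)² = (1 + 3)² = 4² = 16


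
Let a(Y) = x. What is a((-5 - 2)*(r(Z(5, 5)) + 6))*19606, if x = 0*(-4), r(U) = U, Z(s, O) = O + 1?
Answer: 0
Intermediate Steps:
Z(s, O) = 1 + O
x = 0
a(Y) = 0
a((-5 - 2)*(r(Z(5, 5)) + 6))*19606 = 0*19606 = 0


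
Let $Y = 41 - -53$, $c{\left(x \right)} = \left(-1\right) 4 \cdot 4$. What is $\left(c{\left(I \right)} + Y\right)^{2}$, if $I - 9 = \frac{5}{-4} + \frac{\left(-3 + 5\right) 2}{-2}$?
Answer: $6084$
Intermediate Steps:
$I = \frac{23}{4}$ ($I = 9 + \left(\frac{5}{-4} + \frac{\left(-3 + 5\right) 2}{-2}\right) = 9 + \left(5 \left(- \frac{1}{4}\right) + 2 \cdot 2 \left(- \frac{1}{2}\right)\right) = 9 + \left(- \frac{5}{4} + 4 \left(- \frac{1}{2}\right)\right) = 9 - \frac{13}{4} = \frac{23}{4} \approx 5.75$)
$c{\left(x \right)} = -16$ ($c{\left(x \right)} = \left(-4\right) 4 = -16$)
$Y = 94$ ($Y = 41 + 53 = 94$)
$\left(c{\left(I \right)} + Y\right)^{2} = \left(-16 + 94\right)^{2} = 78^{2} = 6084$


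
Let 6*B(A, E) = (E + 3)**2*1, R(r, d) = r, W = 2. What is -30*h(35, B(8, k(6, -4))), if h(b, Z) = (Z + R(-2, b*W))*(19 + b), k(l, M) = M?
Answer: 2970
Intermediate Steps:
B(A, E) = (3 + E)**2/6 (B(A, E) = ((E + 3)**2*1)/6 = ((3 + E)**2*1)/6 = (3 + E)**2/6)
h(b, Z) = (-2 + Z)*(19 + b) (h(b, Z) = (Z - 2)*(19 + b) = (-2 + Z)*(19 + b))
-30*h(35, B(8, k(6, -4))) = -30*(-38 - 2*35 + 19*((3 - 4)**2/6) + ((3 - 4)**2/6)*35) = -30*(-38 - 70 + 19*((1/6)*(-1)**2) + ((1/6)*(-1)**2)*35) = -30*(-38 - 70 + 19*((1/6)*1) + ((1/6)*1)*35) = -30*(-38 - 70 + 19*(1/6) + (1/6)*35) = -30*(-38 - 70 + 19/6 + 35/6) = -30*(-99) = 2970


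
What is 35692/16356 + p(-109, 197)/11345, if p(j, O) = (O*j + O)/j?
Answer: 11121223979/5056477845 ≈ 2.1994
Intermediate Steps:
p(j, O) = (O + O*j)/j
35692/16356 + p(-109, 197)/11345 = 35692/16356 + (197 + 197/(-109))/11345 = 35692*(1/16356) + (197 + 197*(-1/109))*(1/11345) = 8923/4089 + (197 - 197/109)*(1/11345) = 8923/4089 + (21276/109)*(1/11345) = 8923/4089 + 21276/1236605 = 11121223979/5056477845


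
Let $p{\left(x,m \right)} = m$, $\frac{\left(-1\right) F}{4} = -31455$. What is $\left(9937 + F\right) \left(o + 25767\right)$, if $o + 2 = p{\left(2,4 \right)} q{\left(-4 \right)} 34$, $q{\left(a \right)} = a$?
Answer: $3423927297$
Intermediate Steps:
$F = 125820$ ($F = \left(-4\right) \left(-31455\right) = 125820$)
$o = -546$ ($o = -2 + 4 \left(-4\right) 34 = -2 - 544 = -546$)
$\left(9937 + F\right) \left(o + 25767\right) = \left(9937 + 125820\right) \left(-546 + 25767\right) = 135757 \cdot 25221 = 3423927297$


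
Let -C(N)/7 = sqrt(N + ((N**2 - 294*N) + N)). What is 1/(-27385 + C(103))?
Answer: I/(-27385*I + 21*sqrt(2163)) ≈ -3.647e-5 + 1.3007e-6*I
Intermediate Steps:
C(N) = -7*sqrt(N**2 - 292*N) (C(N) = -7*sqrt(N + ((N**2 - 294*N) + N)) = -7*sqrt(N + (N**2 - 293*N)) = -7*sqrt(N**2 - 292*N))
1/(-27385 + C(103)) = 1/(-27385 - 7*sqrt(103)*sqrt(-292 + 103)) = 1/(-27385 - 7*3*I*sqrt(2163)) = 1/(-27385 - 21*I*sqrt(2163))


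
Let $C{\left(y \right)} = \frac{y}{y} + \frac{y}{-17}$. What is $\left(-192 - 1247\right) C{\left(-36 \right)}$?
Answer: $- \frac{76267}{17} \approx -4486.3$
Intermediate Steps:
$C{\left(y \right)} = 1 - \frac{y}{17}$ ($C{\left(y \right)} = 1 + y \left(- \frac{1}{17}\right) = 1 - \frac{y}{17}$)
$\left(-192 - 1247\right) C{\left(-36 \right)} = \left(-192 - 1247\right) \left(1 - - \frac{36}{17}\right) = - 1439 \left(1 + \frac{36}{17}\right) = \left(-1439\right) \frac{53}{17} = - \frac{76267}{17}$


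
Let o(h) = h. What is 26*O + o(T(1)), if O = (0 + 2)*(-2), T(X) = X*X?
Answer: -103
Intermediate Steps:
T(X) = X²
O = -4 (O = 2*(-2) = -4)
26*O + o(T(1)) = 26*(-4) + 1² = -104 + 1 = -103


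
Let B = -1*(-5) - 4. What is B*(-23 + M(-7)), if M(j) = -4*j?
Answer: 5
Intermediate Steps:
B = 1 (B = 5 - 4 = 1)
B*(-23 + M(-7)) = 1*(-23 - 4*(-7)) = 1*(-23 + 28) = 1*5 = 5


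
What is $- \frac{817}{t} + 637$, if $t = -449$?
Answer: $\frac{286830}{449} \approx 638.82$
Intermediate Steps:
$- \frac{817}{t} + 637 = - \frac{817}{-449} + 637 = \left(-817\right) \left(- \frac{1}{449}\right) + 637 = \frac{817}{449} + 637 = \frac{286830}{449}$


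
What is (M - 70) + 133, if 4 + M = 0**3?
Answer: 59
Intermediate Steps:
M = -4 (M = -4 + 0**3 = -4 + 0 = -4)
(M - 70) + 133 = (-4 - 70) + 133 = -74 + 133 = 59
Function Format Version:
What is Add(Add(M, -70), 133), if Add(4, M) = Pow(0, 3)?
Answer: 59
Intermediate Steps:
M = -4 (M = Add(-4, Pow(0, 3)) = Add(-4, 0) = -4)
Add(Add(M, -70), 133) = Add(Add(-4, -70), 133) = Add(-74, 133) = 59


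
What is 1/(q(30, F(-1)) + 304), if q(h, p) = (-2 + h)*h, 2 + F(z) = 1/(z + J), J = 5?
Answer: 1/1144 ≈ 0.00087413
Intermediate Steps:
F(z) = -2 + 1/(5 + z) (F(z) = -2 + 1/(z + 5) = -2 + 1/(5 + z))
q(h, p) = h*(-2 + h)
1/(q(30, F(-1)) + 304) = 1/(30*(-2 + 30) + 304) = 1/(30*28 + 304) = 1/(840 + 304) = 1/1144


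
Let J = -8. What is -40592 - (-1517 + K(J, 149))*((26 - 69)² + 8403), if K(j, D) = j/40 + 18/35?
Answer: 542796448/35 ≈ 1.5508e+7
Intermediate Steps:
K(j, D) = 18/35 + j/40 (K(j, D) = j*(1/40) + 18*(1/35) = j/40 + 18/35 = 18/35 + j/40)
-40592 - (-1517 + K(J, 149))*((26 - 69)² + 8403) = -40592 - (-1517 + (18/35 + (1/40)*(-8)))*((26 - 69)² + 8403) = -40592 - (-1517 + (18/35 - ⅕))*((-43)² + 8403) = -40592 - (-1517 + 11/35)*(1849 + 8403) = -40592 - (-53084)*10252/35 = -40592 - 1*(-544217168/35) = -40592 + 544217168/35 = 542796448/35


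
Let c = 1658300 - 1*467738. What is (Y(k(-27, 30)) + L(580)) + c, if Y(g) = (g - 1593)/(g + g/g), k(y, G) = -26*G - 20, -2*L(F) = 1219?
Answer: 1901548881/1598 ≈ 1.1900e+6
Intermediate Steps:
L(F) = -1219/2 (L(F) = -1/2*1219 = -1219/2)
k(y, G) = -20 - 26*G
c = 1190562 (c = 1658300 - 467738 = 1190562)
Y(g) = (-1593 + g)/(1 + g) (Y(g) = (-1593 + g)/(g + 1) = (-1593 + g)/(1 + g))
(Y(k(-27, 30)) + L(580)) + c = ((-1593 + (-20 - 26*30))/(1 + (-20 - 26*30)) - 1219/2) + 1190562 = ((-1593 + (-20 - 780))/(1 + (-20 - 780)) - 1219/2) + 1190562 = ((-1593 - 800)/(1 - 800) - 1219/2) + 1190562 = (-2393/(-799) - 1219/2) + 1190562 = (-1/799*(-2393) - 1219/2) + 1190562 = (2393/799 - 1219/2) + 1190562 = -969195/1598 + 1190562 = 1901548881/1598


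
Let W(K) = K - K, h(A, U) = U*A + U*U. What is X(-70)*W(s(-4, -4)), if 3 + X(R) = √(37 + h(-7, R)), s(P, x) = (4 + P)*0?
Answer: 0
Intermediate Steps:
h(A, U) = U² + A*U (h(A, U) = A*U + U² = U² + A*U)
s(P, x) = 0
W(K) = 0
X(R) = -3 + √(37 + R*(-7 + R))
X(-70)*W(s(-4, -4)) = (-3 + √(37 - 70*(-7 - 70)))*0 = (-3 + √(37 - 70*(-77)))*0 = (-3 + √(37 + 5390))*0 = (-3 + √5427)*0 = (-3 + 9*√67)*0 = 0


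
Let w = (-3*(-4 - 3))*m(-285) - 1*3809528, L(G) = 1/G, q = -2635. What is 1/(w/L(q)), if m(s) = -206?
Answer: 1/10049505290 ≈ 9.9507e-11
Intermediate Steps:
w = -3813854 (w = -3*(-4 - 3)*(-206) - 1*3809528 = -3*(-7)*(-206) - 3809528 = 21*(-206) - 3809528 = -4326 - 3809528 = -3813854)
1/(w/L(q)) = 1/(-3813854/(1/(-2635))) = 1/(-3813854/(-1/2635)) = 1/(-3813854*(-2635)) = 1/10049505290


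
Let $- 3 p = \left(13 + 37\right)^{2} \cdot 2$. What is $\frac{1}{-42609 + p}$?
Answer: $- \frac{3}{132827} \approx -2.2586 \cdot 10^{-5}$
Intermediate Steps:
$p = - \frac{5000}{3}$ ($p = - \frac{\left(13 + 37\right)^{2} \cdot 2}{3} = - \frac{50^{2} \cdot 2}{3} = - \frac{2500 \cdot 2}{3} = \left(- \frac{1}{3}\right) 5000 = - \frac{5000}{3} \approx -1666.7$)
$\frac{1}{-42609 + p} = \frac{1}{-42609 - \frac{5000}{3}} = \frac{1}{- \frac{132827}{3}} = - \frac{3}{132827}$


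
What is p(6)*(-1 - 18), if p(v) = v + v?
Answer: -228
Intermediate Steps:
p(v) = 2*v
p(6)*(-1 - 18) = (2*6)*(-1 - 18) = 12*(-19) = -228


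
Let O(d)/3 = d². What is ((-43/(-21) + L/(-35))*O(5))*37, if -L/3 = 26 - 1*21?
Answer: 48100/7 ≈ 6871.4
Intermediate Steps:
L = -15 (L = -3*(26 - 1*21) = -3*(26 - 21) = -3*5 = -15)
O(d) = 3*d²
((-43/(-21) + L/(-35))*O(5))*37 = ((-43/(-21) - 15/(-35))*(3*5²))*37 = ((-43*(-1/21) - 15*(-1/35))*(3*25))*37 = ((43/21 + 3/7)*75)*37 = ((52/21)*75)*37 = (1300/7)*37 = 48100/7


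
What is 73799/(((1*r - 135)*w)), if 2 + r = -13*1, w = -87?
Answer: 73799/13050 ≈ 5.6551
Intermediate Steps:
r = -15 (r = -2 - 13*1 = -2 - 13 = -15)
73799/(((1*r - 135)*w)) = 73799/(((1*(-15) - 135)*(-87))) = 73799/(((-15 - 135)*(-87))) = 73799/((-150*(-87))) = 73799/13050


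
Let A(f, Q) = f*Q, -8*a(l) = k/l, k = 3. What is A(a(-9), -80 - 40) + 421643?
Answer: 421638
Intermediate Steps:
a(l) = -3/(8*l)
A(f, Q) = Q*f
A(a(-9), -80 - 40) + 421643 = (-80 - 40)*(-3/8/(-9)) + 421643 = -(-45)*(-1)/9 + 421643 = -120*1/24 + 421643 = -5 + 421643 = 421638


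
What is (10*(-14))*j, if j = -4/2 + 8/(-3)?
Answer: 1960/3 ≈ 653.33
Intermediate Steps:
j = -14/3 (j = -4*½ + 8*(-⅓) = -2 - 8/3 = -14/3 ≈ -4.6667)
(10*(-14))*j = (10*(-14))*(-14/3) = -140*(-14/3) = 1960/3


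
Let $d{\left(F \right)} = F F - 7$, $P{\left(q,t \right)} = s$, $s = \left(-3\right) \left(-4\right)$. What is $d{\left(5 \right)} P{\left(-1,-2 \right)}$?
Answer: $216$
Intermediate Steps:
$s = 12$
$P{\left(q,t \right)} = 12$
$d{\left(F \right)} = -7 + F^{2}$ ($d{\left(F \right)} = F^{2} - 7 = -7 + F^{2}$)
$d{\left(5 \right)} P{\left(-1,-2 \right)} = \left(-7 + 5^{2}\right) 12 = \left(-7 + 25\right) 12 = 18 \cdot 12 = 216$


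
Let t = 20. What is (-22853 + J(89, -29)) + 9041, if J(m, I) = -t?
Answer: -13832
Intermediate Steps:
J(m, I) = -20 (J(m, I) = -1*20 = -20)
(-22853 + J(89, -29)) + 9041 = (-22853 - 20) + 9041 = -22873 + 9041 = -13832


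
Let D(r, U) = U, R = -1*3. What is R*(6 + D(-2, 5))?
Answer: -33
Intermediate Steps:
R = -3
R*(6 + D(-2, 5)) = -3*(6 + 5) = -3*11 = -33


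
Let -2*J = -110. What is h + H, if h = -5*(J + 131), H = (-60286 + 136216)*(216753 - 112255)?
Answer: 7934532210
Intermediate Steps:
J = 55 (J = -1/2*(-110) = 55)
H = 7934533140 (H = 75930*104498 = 7934533140)
h = -930 (h = -5*(55 + 131) = -5*186 = -930)
h + H = -930 + 7934533140 = 7934532210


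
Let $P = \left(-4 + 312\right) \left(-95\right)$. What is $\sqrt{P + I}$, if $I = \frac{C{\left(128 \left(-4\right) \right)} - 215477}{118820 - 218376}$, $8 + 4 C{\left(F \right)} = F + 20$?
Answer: $\frac{3 i \sqrt{8055167103518}}{49778} \approx 171.05 i$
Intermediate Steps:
$P = -29260$ ($P = 308 \left(-95\right) = -29260$)
$C{\left(F \right)} = 3 + \frac{F}{4}$ ($C{\left(F \right)} = -2 + \frac{F + 20}{4} = -2 + \frac{20 + F}{4} = -2 + \left(5 + \frac{F}{4}\right) = 3 + \frac{F}{4}$)
$I = \frac{107801}{49778}$ ($I = \frac{\left(3 + \frac{128 \left(-4\right)}{4}\right) - 215477}{118820 - 218376} = \frac{\left(3 + \frac{1}{4} \left(-512\right)\right) - 215477}{-99556} = \left(\left(3 - 128\right) - 215477\right) \left(- \frac{1}{99556}\right) = \left(-125 - 215477\right) \left(- \frac{1}{99556}\right) = \left(-215602\right) \left(- \frac{1}{99556}\right) = \frac{107801}{49778} \approx 2.1656$)
$\sqrt{P + I} = \sqrt{-29260 + \frac{107801}{49778}} = \sqrt{- \frac{1456396479}{49778}} = \frac{3 i \sqrt{8055167103518}}{49778}$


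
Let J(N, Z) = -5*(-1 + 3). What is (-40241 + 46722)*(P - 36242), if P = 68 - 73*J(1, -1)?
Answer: -229712564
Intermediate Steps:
J(N, Z) = -10 (J(N, Z) = -5*2 = -10)
P = 798 (P = 68 - 73*(-10) = 68 + 730 = 798)
(-40241 + 46722)*(P - 36242) = (-40241 + 46722)*(798 - 36242) = 6481*(-35444) = -229712564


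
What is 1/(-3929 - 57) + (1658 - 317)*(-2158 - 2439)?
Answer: -24572003923/3986 ≈ -6.1646e+6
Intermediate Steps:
1/(-3929 - 57) + (1658 - 317)*(-2158 - 2439) = 1/(-3986) + 1341*(-4597) = -1/3986 - 6164577 = -24572003923/3986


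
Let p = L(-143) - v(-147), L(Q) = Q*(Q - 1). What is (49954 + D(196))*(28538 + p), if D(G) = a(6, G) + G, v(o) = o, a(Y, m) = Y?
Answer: 2471537212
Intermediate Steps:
L(Q) = Q*(-1 + Q)
D(G) = 6 + G
p = 20739 (p = -143*(-1 - 143) - 1*(-147) = -143*(-144) + 147 = 20592 + 147 = 20739)
(49954 + D(196))*(28538 + p) = (49954 + (6 + 196))*(28538 + 20739) = (49954 + 202)*49277 = 50156*49277 = 2471537212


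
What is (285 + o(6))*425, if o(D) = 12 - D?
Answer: 123675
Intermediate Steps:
(285 + o(6))*425 = (285 + (12 - 1*6))*425 = (285 + (12 - 6))*425 = (285 + 6)*425 = 291*425 = 123675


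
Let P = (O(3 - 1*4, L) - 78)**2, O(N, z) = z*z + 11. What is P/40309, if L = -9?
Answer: 196/40309 ≈ 0.0048624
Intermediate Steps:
O(N, z) = 11 + z**2 (O(N, z) = z**2 + 11 = 11 + z**2)
P = 196 (P = ((11 + (-9)**2) - 78)**2 = ((11 + 81) - 78)**2 = (92 - 78)**2 = 14**2 = 196)
P/40309 = 196/40309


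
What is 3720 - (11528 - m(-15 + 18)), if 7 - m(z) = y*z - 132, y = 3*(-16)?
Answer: -7525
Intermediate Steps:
y = -48
m(z) = 139 + 48*z (m(z) = 7 - (-48*z - 132) = 7 - (-132 - 48*z) = 7 + (132 + 48*z) = 139 + 48*z)
3720 - (11528 - m(-15 + 18)) = 3720 - (11528 - (139 + 48*(-15 + 18))) = 3720 - (11528 - (139 + 48*3)) = 3720 - (11528 - (139 + 144)) = 3720 - (11528 - 1*283) = 3720 - (11528 - 283) = 3720 - 1*11245 = 3720 - 11245 = -7525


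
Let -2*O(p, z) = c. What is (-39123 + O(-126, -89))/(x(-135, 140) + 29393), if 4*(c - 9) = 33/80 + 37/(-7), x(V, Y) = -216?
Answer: -175288471/130712960 ≈ -1.3410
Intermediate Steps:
c = 17431/2240 (c = 9 + (33/80 + 37/(-7))/4 = 9 + (33*(1/80) + 37*(-⅐))/4 = 9 + (33/80 - 37/7)/4 = 9 + (¼)*(-2729/560) = 9 - 2729/2240 = 17431/2240 ≈ 7.7817)
O(p, z) = -17431/4480 (O(p, z) = -½*17431/2240 = -17431/4480)
(-39123 + O(-126, -89))/(x(-135, 140) + 29393) = (-39123 - 17431/4480)/(-216 + 29393) = -175288471/4480/29177 = -175288471/4480*1/29177 = -175288471/130712960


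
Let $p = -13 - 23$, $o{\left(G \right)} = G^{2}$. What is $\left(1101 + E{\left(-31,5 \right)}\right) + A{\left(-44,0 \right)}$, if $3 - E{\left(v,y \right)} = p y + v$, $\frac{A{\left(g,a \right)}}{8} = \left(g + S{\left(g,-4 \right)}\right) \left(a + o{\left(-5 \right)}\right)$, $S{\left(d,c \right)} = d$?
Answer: $-16285$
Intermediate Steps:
$A{\left(g,a \right)} = 16 g \left(25 + a\right)$ ($A{\left(g,a \right)} = 8 \left(g + g\right) \left(a + \left(-5\right)^{2}\right) = 8 \cdot 2 g \left(a + 25\right) = 8 \cdot 2 g \left(25 + a\right) = 16 g \left(25 + a\right)$)
$p = -36$ ($p = -13 - 23 = -36$)
$E{\left(v,y \right)} = 3 - v + 36 y$ ($E{\left(v,y \right)} = 3 - \left(- 36 y + v\right) = 3 - \left(v - 36 y\right) = 3 - v + 36 y$)
$\left(1101 + E{\left(-31,5 \right)}\right) + A{\left(-44,0 \right)} = \left(1101 + \left(3 - -31 + 36 \cdot 5\right)\right) + 16 \left(-44\right) \left(25 + 0\right) = \left(1101 + \left(3 + 31 + 180\right)\right) + 16 \left(-44\right) 25 = \left(1101 + 214\right) - 17600 = 1315 - 17600 = -16285$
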